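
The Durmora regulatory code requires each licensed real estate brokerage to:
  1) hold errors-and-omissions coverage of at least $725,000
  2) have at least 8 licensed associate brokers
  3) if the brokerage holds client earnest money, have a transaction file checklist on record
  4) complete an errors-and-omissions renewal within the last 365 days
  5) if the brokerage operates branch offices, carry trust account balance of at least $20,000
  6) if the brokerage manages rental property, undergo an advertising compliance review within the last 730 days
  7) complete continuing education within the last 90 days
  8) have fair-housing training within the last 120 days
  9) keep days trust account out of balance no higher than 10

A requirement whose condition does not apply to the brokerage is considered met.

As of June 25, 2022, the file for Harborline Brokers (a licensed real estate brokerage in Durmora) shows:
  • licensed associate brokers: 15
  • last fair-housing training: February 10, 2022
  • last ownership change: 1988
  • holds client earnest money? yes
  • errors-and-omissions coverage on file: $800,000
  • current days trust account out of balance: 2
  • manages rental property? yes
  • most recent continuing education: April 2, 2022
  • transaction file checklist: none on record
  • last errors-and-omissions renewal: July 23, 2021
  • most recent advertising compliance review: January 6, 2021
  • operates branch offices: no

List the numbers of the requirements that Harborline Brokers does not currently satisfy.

3, 8

1. errors-and-omissions coverage $800,000 ≥ $725,000 → met
2. licensed associate brokers 15 ≥ 8 → met
3. condition 'holds client earnest money' holds; transaction file checklist absent → not met
4. errors-and-omissions renewal 337 days ago vs limit 365 → met
5. condition 'operates branch offices' does not hold → requirement n/a → met
6. condition 'manages rental property' holds; advertising compliance review 535 days ago vs limit 730 → met
7. continuing education 84 days ago vs limit 90 → met
8. fair-housing training 135 days ago vs limit 120 → not met
9. days trust account out of balance 2 ≤ 10 → met
Not met: 3, 8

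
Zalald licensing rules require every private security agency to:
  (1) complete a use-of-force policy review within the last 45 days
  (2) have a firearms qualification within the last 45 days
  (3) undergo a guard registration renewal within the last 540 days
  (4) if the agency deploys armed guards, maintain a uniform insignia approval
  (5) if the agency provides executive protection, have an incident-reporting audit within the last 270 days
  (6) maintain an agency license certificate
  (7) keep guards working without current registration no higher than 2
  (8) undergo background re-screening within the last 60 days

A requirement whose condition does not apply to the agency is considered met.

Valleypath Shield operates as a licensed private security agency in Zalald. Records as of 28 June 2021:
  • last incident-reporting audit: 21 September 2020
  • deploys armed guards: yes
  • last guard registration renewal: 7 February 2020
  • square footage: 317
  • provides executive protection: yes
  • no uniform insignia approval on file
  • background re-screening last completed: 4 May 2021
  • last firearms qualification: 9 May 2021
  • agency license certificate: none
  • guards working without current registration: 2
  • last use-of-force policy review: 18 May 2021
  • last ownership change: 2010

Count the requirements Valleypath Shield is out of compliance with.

4

1. use-of-force policy review 41 days ago vs limit 45 → met
2. firearms qualification 50 days ago vs limit 45 → not met
3. guard registration renewal 507 days ago vs limit 540 → met
4. condition 'deploys armed guards' holds; uniform insignia approval absent → not met
5. condition 'provides executive protection' holds; incident-reporting audit 280 days ago vs limit 270 → not met
6. agency license certificate absent → not met
7. guards working without current registration 2 ≤ 2 → met
8. background re-screening 55 days ago vs limit 60 → met
Not met: 4 of 8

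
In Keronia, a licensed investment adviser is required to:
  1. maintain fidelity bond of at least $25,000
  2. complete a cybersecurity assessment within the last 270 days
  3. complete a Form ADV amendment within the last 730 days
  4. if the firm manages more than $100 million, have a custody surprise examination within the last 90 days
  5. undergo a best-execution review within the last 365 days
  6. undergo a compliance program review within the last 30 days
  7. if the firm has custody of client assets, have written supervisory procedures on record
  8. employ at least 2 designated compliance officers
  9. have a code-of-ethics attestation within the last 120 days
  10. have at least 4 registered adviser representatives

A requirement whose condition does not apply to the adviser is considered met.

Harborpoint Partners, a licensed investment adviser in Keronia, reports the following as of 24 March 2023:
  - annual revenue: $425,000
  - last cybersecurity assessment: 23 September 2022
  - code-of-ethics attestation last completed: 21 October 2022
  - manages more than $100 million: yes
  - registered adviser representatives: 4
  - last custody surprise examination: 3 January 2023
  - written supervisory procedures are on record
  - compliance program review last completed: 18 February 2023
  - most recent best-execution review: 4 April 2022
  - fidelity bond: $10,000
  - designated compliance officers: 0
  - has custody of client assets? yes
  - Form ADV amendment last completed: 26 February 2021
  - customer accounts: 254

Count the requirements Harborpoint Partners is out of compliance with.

5

1. fidelity bond $10,000 < $25,000 → not met
2. cybersecurity assessment 182 days ago vs limit 270 → met
3. Form ADV amendment 756 days ago vs limit 730 → not met
4. condition 'manages more than $100 million' holds; custody surprise examination 80 days ago vs limit 90 → met
5. best-execution review 354 days ago vs limit 365 → met
6. compliance program review 34 days ago vs limit 30 → not met
7. condition 'has custody of client assets' holds; written supervisory procedures present → met
8. designated compliance officers 0 < 2 → not met
9. code-of-ethics attestation 154 days ago vs limit 120 → not met
10. registered adviser representatives 4 ≥ 4 → met
Not met: 5 of 10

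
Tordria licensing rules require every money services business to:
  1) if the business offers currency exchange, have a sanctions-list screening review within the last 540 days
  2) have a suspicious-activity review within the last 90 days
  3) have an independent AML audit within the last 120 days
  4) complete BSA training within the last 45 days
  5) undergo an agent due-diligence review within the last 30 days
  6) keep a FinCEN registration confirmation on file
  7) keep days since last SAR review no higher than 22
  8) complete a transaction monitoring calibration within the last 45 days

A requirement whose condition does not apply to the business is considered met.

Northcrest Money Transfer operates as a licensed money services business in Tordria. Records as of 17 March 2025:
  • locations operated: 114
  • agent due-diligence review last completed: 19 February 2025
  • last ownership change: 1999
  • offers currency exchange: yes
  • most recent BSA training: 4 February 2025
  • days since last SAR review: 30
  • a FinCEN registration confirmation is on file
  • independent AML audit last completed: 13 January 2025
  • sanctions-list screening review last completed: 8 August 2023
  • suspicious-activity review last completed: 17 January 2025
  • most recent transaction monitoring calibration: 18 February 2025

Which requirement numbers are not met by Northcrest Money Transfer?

1, 7

1. condition 'offers currency exchange' holds; sanctions-list screening review 587 days ago vs limit 540 → not met
2. suspicious-activity review 59 days ago vs limit 90 → met
3. independent AML audit 63 days ago vs limit 120 → met
4. BSA training 41 days ago vs limit 45 → met
5. agent due-diligence review 26 days ago vs limit 30 → met
6. FinCEN registration confirmation present → met
7. days since last SAR review 30 > 22 → not met
8. transaction monitoring calibration 27 days ago vs limit 45 → met
Not met: 1, 7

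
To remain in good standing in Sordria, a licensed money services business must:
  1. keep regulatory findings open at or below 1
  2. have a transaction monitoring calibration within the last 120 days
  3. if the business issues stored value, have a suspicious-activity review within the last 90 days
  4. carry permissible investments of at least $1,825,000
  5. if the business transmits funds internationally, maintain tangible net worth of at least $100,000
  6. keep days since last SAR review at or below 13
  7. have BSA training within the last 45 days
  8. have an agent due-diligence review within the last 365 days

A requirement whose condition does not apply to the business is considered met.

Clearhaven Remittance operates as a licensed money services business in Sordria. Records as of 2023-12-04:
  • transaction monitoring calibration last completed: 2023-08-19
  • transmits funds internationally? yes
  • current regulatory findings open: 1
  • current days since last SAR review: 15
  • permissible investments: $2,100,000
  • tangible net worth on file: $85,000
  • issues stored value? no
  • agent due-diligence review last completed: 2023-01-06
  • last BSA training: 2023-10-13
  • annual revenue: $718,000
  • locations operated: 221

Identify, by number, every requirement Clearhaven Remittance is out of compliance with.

1. regulatory findings open 1 ≤ 1 → met
2. transaction monitoring calibration 107 days ago vs limit 120 → met
3. condition 'issues stored value' does not hold → requirement n/a → met
4. permissible investments $2,100,000 ≥ $1,825,000 → met
5. condition 'transmits funds internationally' holds; tangible net worth $85,000 < $100,000 → not met
6. days since last SAR review 15 > 13 → not met
7. BSA training 52 days ago vs limit 45 → not met
8. agent due-diligence review 332 days ago vs limit 365 → met
Not met: 5, 6, 7

5, 6, 7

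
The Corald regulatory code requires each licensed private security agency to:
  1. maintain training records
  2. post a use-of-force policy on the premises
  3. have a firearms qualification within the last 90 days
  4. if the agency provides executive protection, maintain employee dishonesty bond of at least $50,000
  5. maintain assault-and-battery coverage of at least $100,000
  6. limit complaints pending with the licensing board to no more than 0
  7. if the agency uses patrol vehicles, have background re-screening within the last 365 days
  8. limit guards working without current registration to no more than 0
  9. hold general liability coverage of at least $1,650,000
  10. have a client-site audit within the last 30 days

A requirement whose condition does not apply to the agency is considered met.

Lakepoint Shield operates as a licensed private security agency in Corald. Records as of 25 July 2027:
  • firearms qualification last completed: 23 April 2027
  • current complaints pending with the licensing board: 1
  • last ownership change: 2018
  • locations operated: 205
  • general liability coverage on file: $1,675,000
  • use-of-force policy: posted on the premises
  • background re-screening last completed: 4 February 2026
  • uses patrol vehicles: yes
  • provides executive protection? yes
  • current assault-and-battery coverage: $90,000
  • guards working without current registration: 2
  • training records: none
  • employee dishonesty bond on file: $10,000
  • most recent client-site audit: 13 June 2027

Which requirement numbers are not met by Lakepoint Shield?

1. training records absent → not met
2. use-of-force policy present → met
3. firearms qualification 93 days ago vs limit 90 → not met
4. condition 'provides executive protection' holds; employee dishonesty bond $10,000 < $50,000 → not met
5. assault-and-battery coverage $90,000 < $100,000 → not met
6. complaints pending with the licensing board 1 > 0 → not met
7. condition 'uses patrol vehicles' holds; background re-screening 536 days ago vs limit 365 → not met
8. guards working without current registration 2 > 0 → not met
9. general liability coverage $1,675,000 ≥ $1,650,000 → met
10. client-site audit 42 days ago vs limit 30 → not met
Not met: 1, 3, 4, 5, 6, 7, 8, 10

1, 3, 4, 5, 6, 7, 8, 10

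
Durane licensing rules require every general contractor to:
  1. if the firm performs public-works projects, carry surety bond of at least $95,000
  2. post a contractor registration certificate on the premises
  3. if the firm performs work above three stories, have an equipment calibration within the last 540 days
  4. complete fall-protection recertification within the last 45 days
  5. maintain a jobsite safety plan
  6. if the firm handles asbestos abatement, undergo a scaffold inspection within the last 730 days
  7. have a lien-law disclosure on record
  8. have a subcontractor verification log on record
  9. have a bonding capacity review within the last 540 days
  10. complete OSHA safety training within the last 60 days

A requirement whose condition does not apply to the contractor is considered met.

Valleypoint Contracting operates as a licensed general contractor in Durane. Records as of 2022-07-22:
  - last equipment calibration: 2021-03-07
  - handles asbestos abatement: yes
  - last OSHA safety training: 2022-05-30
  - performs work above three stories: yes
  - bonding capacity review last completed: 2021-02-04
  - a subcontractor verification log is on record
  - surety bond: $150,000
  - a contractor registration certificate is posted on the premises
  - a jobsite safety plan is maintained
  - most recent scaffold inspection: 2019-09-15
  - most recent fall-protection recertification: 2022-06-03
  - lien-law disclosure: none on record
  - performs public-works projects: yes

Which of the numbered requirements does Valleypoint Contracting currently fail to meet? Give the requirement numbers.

4, 6, 7

1. condition 'performs public-works projects' holds; surety bond $150,000 ≥ $95,000 → met
2. contractor registration certificate present → met
3. condition 'performs work above three stories' holds; equipment calibration 502 days ago vs limit 540 → met
4. fall-protection recertification 49 days ago vs limit 45 → not met
5. jobsite safety plan present → met
6. condition 'handles asbestos abatement' holds; scaffold inspection 1041 days ago vs limit 730 → not met
7. lien-law disclosure absent → not met
8. subcontractor verification log present → met
9. bonding capacity review 533 days ago vs limit 540 → met
10. OSHA safety training 53 days ago vs limit 60 → met
Not met: 4, 6, 7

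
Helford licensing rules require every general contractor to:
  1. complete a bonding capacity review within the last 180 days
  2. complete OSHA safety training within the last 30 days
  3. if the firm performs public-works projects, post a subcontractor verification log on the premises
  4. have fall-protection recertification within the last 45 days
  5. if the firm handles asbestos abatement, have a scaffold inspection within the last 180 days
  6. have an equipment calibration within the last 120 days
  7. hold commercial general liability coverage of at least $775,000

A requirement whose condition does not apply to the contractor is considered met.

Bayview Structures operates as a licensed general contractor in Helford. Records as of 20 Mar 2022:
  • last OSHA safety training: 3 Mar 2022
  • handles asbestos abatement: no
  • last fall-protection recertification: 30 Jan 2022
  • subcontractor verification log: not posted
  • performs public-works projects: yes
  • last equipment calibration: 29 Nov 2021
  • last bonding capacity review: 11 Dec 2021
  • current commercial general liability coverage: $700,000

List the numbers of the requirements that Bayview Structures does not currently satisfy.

1. bonding capacity review 99 days ago vs limit 180 → met
2. OSHA safety training 17 days ago vs limit 30 → met
3. condition 'performs public-works projects' holds; subcontractor verification log absent → not met
4. fall-protection recertification 49 days ago vs limit 45 → not met
5. condition 'handles asbestos abatement' does not hold → requirement n/a → met
6. equipment calibration 111 days ago vs limit 120 → met
7. commercial general liability coverage $700,000 < $775,000 → not met
Not met: 3, 4, 7

3, 4, 7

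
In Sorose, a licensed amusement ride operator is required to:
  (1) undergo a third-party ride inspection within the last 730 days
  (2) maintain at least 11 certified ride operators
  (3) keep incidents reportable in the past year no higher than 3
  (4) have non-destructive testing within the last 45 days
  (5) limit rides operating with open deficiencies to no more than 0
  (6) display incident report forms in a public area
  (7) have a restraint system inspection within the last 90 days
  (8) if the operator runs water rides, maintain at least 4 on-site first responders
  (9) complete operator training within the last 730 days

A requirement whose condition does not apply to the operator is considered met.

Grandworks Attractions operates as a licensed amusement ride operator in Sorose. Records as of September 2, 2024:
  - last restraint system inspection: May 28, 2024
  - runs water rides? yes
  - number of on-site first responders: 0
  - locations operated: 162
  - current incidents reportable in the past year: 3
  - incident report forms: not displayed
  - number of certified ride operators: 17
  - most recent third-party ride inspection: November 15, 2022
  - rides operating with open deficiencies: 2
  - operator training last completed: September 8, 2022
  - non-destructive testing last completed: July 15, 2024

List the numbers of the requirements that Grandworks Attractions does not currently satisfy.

1. third-party ride inspection 657 days ago vs limit 730 → met
2. certified ride operators 17 ≥ 11 → met
3. incidents reportable in the past year 3 ≤ 3 → met
4. non-destructive testing 49 days ago vs limit 45 → not met
5. rides operating with open deficiencies 2 > 0 → not met
6. incident report forms absent → not met
7. restraint system inspection 97 days ago vs limit 90 → not met
8. condition 'runs water rides' holds; on-site first responders 0 < 4 → not met
9. operator training 725 days ago vs limit 730 → met
Not met: 4, 5, 6, 7, 8

4, 5, 6, 7, 8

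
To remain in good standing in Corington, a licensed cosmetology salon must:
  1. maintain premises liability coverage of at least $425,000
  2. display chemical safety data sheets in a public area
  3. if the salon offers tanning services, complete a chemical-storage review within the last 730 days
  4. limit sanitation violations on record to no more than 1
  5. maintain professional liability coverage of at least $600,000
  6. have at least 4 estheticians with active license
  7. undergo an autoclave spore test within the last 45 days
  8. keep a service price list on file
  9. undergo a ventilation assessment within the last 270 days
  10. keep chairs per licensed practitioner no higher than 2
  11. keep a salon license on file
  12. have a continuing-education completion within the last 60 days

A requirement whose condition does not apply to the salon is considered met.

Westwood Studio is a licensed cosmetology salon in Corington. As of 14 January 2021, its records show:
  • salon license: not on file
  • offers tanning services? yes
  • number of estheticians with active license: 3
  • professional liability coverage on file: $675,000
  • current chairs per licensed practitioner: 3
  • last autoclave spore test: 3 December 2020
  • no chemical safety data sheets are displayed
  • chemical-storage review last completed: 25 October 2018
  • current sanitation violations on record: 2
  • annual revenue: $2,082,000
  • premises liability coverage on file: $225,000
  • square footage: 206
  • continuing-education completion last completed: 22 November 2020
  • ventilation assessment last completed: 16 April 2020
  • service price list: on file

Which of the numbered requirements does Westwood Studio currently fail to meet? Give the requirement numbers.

1. premises liability coverage $225,000 < $425,000 → not met
2. chemical safety data sheets absent → not met
3. condition 'offers tanning services' holds; chemical-storage review 812 days ago vs limit 730 → not met
4. sanitation violations on record 2 > 1 → not met
5. professional liability coverage $675,000 ≥ $600,000 → met
6. estheticians with active license 3 < 4 → not met
7. autoclave spore test 42 days ago vs limit 45 → met
8. service price list present → met
9. ventilation assessment 273 days ago vs limit 270 → not met
10. chairs per licensed practitioner 3 > 2 → not met
11. salon license absent → not met
12. continuing-education completion 53 days ago vs limit 60 → met
Not met: 1, 2, 3, 4, 6, 9, 10, 11

1, 2, 3, 4, 6, 9, 10, 11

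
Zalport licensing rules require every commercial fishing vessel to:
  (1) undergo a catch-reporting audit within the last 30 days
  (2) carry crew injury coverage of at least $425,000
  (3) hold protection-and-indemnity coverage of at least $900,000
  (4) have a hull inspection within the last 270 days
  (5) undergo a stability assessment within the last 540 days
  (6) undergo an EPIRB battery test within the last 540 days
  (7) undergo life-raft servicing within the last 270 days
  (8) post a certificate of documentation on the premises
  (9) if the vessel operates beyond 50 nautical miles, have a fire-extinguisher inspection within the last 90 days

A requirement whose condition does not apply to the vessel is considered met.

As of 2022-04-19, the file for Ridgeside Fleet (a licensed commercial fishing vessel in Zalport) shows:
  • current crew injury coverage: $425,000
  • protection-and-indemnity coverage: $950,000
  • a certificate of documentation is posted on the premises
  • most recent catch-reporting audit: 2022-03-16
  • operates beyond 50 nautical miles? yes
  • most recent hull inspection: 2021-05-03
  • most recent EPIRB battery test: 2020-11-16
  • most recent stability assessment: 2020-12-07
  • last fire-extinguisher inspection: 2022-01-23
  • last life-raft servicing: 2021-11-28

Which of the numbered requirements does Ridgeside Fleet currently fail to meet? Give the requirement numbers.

1, 4

1. catch-reporting audit 34 days ago vs limit 30 → not met
2. crew injury coverage $425,000 ≥ $425,000 → met
3. protection-and-indemnity coverage $950,000 ≥ $900,000 → met
4. hull inspection 351 days ago vs limit 270 → not met
5. stability assessment 498 days ago vs limit 540 → met
6. EPIRB battery test 519 days ago vs limit 540 → met
7. life-raft servicing 142 days ago vs limit 270 → met
8. certificate of documentation present → met
9. condition 'operates beyond 50 nautical miles' holds; fire-extinguisher inspection 86 days ago vs limit 90 → met
Not met: 1, 4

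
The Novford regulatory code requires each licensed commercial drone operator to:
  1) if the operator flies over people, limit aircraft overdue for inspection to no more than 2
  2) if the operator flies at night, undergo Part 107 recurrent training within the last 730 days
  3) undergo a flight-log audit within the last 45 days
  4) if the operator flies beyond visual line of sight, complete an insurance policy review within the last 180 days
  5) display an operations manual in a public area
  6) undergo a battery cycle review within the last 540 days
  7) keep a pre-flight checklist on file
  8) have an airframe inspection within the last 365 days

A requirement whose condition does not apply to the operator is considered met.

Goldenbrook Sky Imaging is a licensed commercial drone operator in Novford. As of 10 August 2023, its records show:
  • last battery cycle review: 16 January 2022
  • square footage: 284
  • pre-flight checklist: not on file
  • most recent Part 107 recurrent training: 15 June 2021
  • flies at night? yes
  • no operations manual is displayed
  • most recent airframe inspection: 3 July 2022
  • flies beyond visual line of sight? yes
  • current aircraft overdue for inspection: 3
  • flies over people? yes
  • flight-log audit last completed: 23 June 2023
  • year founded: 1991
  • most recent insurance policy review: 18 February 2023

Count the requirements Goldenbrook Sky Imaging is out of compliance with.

7

1. condition 'flies over people' holds; aircraft overdue for inspection 3 > 2 → not met
2. condition 'flies at night' holds; Part 107 recurrent training 786 days ago vs limit 730 → not met
3. flight-log audit 48 days ago vs limit 45 → not met
4. condition 'flies beyond visual line of sight' holds; insurance policy review 173 days ago vs limit 180 → met
5. operations manual absent → not met
6. battery cycle review 571 days ago vs limit 540 → not met
7. pre-flight checklist absent → not met
8. airframe inspection 403 days ago vs limit 365 → not met
Not met: 7 of 8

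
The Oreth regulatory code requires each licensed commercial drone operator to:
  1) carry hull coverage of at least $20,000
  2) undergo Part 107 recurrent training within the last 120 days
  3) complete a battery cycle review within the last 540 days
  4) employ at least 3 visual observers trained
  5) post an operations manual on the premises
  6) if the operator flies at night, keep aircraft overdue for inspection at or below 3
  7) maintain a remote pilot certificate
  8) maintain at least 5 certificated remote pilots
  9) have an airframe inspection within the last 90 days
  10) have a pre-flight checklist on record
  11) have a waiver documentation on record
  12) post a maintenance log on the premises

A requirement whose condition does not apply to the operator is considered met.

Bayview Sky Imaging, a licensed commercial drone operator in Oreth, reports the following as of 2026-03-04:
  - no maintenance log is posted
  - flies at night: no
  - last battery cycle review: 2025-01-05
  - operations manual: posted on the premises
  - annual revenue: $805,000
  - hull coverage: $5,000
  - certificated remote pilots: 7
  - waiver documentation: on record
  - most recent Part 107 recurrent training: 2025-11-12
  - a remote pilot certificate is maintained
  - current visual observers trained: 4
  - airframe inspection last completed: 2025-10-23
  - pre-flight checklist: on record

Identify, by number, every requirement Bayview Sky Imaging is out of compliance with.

1. hull coverage $5,000 < $20,000 → not met
2. Part 107 recurrent training 112 days ago vs limit 120 → met
3. battery cycle review 423 days ago vs limit 540 → met
4. visual observers trained 4 ≥ 3 → met
5. operations manual present → met
6. condition 'flies at night' does not hold → requirement n/a → met
7. remote pilot certificate present → met
8. certificated remote pilots 7 ≥ 5 → met
9. airframe inspection 132 days ago vs limit 90 → not met
10. pre-flight checklist present → met
11. waiver documentation present → met
12. maintenance log absent → not met
Not met: 1, 9, 12

1, 9, 12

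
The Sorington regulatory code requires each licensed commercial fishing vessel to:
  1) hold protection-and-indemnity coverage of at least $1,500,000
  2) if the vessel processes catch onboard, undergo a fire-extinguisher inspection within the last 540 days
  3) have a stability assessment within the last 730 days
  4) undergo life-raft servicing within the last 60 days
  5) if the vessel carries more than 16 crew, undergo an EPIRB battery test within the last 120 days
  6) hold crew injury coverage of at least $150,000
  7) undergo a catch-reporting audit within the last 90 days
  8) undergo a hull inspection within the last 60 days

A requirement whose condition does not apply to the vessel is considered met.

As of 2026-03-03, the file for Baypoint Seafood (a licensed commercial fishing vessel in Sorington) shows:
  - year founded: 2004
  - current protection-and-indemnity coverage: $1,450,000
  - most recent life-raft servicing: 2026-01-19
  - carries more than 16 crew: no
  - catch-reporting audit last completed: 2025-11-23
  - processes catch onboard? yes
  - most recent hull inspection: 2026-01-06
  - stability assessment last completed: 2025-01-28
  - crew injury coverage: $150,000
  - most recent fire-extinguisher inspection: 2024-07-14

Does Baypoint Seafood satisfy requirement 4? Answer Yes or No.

Yes

4. life-raft servicing 43 days ago vs limit 60 → met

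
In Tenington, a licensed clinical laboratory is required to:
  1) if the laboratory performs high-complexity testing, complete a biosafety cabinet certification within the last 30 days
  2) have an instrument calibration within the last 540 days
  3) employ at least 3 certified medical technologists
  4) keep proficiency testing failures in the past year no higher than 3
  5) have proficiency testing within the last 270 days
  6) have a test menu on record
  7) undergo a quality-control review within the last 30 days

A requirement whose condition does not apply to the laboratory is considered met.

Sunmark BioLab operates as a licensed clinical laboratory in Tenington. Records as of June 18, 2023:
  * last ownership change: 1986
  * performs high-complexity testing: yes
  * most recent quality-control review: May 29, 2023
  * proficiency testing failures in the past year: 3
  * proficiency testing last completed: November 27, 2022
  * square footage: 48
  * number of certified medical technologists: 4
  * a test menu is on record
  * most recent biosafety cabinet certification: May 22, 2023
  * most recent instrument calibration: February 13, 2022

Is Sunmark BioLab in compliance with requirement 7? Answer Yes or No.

7. quality-control review 20 days ago vs limit 30 → met

Yes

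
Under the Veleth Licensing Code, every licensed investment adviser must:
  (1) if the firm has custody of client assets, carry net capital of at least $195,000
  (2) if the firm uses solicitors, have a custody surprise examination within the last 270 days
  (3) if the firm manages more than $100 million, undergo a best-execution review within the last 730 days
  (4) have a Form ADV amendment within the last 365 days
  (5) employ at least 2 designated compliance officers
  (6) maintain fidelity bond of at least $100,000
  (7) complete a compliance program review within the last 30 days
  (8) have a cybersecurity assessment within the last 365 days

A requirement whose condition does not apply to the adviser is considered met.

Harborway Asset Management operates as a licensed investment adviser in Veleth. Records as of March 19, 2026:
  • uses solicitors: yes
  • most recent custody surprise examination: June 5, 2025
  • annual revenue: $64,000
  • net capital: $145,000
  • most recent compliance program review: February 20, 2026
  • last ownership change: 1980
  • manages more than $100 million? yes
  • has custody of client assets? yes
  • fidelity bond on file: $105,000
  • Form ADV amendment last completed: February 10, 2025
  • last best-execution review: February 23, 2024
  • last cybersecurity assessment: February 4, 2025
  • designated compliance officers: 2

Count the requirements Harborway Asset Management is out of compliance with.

1. condition 'has custody of client assets' holds; net capital $145,000 < $195,000 → not met
2. condition 'uses solicitors' holds; custody surprise examination 287 days ago vs limit 270 → not met
3. condition 'manages more than $100 million' holds; best-execution review 755 days ago vs limit 730 → not met
4. Form ADV amendment 402 days ago vs limit 365 → not met
5. designated compliance officers 2 ≥ 2 → met
6. fidelity bond $105,000 ≥ $100,000 → met
7. compliance program review 27 days ago vs limit 30 → met
8. cybersecurity assessment 408 days ago vs limit 365 → not met
Not met: 5 of 8

5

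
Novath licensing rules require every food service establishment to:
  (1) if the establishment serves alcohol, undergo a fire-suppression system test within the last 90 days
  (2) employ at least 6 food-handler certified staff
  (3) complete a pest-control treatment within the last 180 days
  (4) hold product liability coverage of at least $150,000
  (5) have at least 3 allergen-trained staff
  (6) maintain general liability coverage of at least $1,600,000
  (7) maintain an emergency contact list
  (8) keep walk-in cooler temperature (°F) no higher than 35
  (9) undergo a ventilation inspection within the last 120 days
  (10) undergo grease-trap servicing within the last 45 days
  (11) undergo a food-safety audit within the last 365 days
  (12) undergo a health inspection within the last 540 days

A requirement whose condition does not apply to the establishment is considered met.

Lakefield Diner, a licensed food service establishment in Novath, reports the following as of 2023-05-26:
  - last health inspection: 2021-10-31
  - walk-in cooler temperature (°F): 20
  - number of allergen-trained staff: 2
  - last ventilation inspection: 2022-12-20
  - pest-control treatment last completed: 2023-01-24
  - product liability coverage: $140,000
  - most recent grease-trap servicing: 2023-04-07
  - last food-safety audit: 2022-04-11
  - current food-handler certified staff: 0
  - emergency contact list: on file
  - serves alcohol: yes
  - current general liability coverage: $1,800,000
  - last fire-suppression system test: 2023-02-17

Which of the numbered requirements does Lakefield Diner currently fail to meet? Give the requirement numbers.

1. condition 'serves alcohol' holds; fire-suppression system test 98 days ago vs limit 90 → not met
2. food-handler certified staff 0 < 6 → not met
3. pest-control treatment 122 days ago vs limit 180 → met
4. product liability coverage $140,000 < $150,000 → not met
5. allergen-trained staff 2 < 3 → not met
6. general liability coverage $1,800,000 ≥ $1,600,000 → met
7. emergency contact list present → met
8. walk-in cooler temperature (°F) 20 ≤ 35 → met
9. ventilation inspection 157 days ago vs limit 120 → not met
10. grease-trap servicing 49 days ago vs limit 45 → not met
11. food-safety audit 410 days ago vs limit 365 → not met
12. health inspection 572 days ago vs limit 540 → not met
Not met: 1, 2, 4, 5, 9, 10, 11, 12

1, 2, 4, 5, 9, 10, 11, 12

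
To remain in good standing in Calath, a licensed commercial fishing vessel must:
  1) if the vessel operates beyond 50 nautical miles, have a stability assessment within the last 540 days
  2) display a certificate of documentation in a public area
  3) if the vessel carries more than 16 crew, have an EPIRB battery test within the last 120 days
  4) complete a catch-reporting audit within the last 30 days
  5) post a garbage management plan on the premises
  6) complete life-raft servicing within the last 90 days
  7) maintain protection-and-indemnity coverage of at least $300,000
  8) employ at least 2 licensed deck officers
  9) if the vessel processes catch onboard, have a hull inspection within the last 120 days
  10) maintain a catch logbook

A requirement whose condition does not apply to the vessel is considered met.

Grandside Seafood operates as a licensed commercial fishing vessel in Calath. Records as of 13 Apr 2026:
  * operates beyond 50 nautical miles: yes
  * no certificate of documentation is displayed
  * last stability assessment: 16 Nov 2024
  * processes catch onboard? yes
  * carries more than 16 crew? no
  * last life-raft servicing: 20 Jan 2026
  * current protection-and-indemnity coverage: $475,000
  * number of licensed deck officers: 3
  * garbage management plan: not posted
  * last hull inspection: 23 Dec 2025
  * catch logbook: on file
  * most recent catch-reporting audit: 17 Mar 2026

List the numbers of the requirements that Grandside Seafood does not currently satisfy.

1. condition 'operates beyond 50 nautical miles' holds; stability assessment 513 days ago vs limit 540 → met
2. certificate of documentation absent → not met
3. condition 'carries more than 16 crew' does not hold → requirement n/a → met
4. catch-reporting audit 27 days ago vs limit 30 → met
5. garbage management plan absent → not met
6. life-raft servicing 83 days ago vs limit 90 → met
7. protection-and-indemnity coverage $475,000 ≥ $300,000 → met
8. licensed deck officers 3 ≥ 2 → met
9. condition 'processes catch onboard' holds; hull inspection 111 days ago vs limit 120 → met
10. catch logbook present → met
Not met: 2, 5

2, 5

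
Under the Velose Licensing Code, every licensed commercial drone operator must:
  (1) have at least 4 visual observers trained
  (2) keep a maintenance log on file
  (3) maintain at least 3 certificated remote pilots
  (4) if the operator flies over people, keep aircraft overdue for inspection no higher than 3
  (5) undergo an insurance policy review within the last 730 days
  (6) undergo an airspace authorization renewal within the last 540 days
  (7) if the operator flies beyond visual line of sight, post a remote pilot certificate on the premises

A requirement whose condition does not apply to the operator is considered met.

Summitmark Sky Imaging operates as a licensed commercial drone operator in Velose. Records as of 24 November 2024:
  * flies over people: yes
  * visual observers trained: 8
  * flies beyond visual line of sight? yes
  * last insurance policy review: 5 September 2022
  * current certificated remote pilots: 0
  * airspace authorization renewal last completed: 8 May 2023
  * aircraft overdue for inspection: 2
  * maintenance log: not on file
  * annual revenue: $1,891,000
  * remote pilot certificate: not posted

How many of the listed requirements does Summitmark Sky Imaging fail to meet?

1. visual observers trained 8 ≥ 4 → met
2. maintenance log absent → not met
3. certificated remote pilots 0 < 3 → not met
4. condition 'flies over people' holds; aircraft overdue for inspection 2 ≤ 3 → met
5. insurance policy review 811 days ago vs limit 730 → not met
6. airspace authorization renewal 566 days ago vs limit 540 → not met
7. condition 'flies beyond visual line of sight' holds; remote pilot certificate absent → not met
Not met: 5 of 7

5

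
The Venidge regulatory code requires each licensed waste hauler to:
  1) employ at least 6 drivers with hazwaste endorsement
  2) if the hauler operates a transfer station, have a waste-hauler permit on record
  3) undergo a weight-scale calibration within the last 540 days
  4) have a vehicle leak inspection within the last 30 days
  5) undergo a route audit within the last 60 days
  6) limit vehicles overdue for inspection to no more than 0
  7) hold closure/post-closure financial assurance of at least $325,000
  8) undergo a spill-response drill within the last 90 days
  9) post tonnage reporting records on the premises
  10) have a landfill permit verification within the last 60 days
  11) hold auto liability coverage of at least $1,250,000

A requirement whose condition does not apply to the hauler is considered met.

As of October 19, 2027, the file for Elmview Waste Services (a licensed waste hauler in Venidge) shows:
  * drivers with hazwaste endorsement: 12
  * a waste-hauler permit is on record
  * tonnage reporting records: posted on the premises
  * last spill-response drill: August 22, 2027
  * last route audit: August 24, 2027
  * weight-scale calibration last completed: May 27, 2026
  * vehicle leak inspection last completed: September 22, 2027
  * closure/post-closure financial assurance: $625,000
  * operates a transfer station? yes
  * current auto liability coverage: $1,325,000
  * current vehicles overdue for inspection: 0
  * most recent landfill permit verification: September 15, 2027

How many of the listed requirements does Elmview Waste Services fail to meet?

0

1. drivers with hazwaste endorsement 12 ≥ 6 → met
2. condition 'operates a transfer station' holds; waste-hauler permit present → met
3. weight-scale calibration 510 days ago vs limit 540 → met
4. vehicle leak inspection 27 days ago vs limit 30 → met
5. route audit 56 days ago vs limit 60 → met
6. vehicles overdue for inspection 0 ≤ 0 → met
7. closure/post-closure financial assurance $625,000 ≥ $325,000 → met
8. spill-response drill 58 days ago vs limit 90 → met
9. tonnage reporting records present → met
10. landfill permit verification 34 days ago vs limit 60 → met
11. auto liability coverage $1,325,000 ≥ $1,250,000 → met
Not met: 0 of 11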